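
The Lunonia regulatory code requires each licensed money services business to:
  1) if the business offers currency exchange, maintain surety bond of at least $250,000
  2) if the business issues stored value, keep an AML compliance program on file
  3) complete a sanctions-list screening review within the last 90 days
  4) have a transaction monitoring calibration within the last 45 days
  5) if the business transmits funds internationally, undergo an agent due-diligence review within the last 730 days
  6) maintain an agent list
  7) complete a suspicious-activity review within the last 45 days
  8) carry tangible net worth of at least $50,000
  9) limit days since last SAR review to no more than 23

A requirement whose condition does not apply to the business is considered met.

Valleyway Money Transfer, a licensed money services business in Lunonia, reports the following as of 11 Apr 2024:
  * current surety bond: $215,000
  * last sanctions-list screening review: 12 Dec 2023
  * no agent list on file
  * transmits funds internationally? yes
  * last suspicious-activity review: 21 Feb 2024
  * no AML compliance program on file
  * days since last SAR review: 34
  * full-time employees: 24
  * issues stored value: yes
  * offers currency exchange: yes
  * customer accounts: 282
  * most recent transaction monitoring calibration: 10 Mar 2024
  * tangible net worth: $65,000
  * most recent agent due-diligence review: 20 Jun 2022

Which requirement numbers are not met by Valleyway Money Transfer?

1. condition 'offers currency exchange' holds; surety bond $215,000 < $250,000 → not met
2. condition 'issues stored value' holds; AML compliance program absent → not met
3. sanctions-list screening review 121 days ago vs limit 90 → not met
4. transaction monitoring calibration 32 days ago vs limit 45 → met
5. condition 'transmits funds internationally' holds; agent due-diligence review 661 days ago vs limit 730 → met
6. agent list absent → not met
7. suspicious-activity review 50 days ago vs limit 45 → not met
8. tangible net worth $65,000 ≥ $50,000 → met
9. days since last SAR review 34 > 23 → not met
Not met: 1, 2, 3, 6, 7, 9

1, 2, 3, 6, 7, 9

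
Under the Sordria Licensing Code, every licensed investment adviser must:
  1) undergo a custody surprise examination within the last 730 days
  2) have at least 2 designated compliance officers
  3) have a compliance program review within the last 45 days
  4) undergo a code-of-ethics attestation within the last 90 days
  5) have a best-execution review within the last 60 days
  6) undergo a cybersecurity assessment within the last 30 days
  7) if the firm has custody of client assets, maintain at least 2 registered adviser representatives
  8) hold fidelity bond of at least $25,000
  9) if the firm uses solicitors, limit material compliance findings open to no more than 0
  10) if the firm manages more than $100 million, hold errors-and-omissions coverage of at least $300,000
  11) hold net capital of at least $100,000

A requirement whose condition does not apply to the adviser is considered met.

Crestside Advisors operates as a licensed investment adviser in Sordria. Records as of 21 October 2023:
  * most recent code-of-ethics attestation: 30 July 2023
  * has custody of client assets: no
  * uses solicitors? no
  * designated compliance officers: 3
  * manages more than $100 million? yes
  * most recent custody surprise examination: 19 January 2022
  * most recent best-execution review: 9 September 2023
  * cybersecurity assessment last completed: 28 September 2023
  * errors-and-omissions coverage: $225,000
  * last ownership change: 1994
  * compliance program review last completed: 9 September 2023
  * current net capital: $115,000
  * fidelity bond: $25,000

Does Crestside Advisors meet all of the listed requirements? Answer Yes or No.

1. custody surprise examination 640 days ago vs limit 730 → met
2. designated compliance officers 3 ≥ 2 → met
3. compliance program review 42 days ago vs limit 45 → met
4. code-of-ethics attestation 83 days ago vs limit 90 → met
5. best-execution review 42 days ago vs limit 60 → met
6. cybersecurity assessment 23 days ago vs limit 30 → met
7. condition 'has custody of client assets' does not hold → requirement n/a → met
8. fidelity bond $25,000 ≥ $25,000 → met
9. condition 'uses solicitors' does not hold → requirement n/a → met
10. condition 'manages more than $100 million' holds; errors-and-omissions coverage $225,000 < $300,000 → not met
11. net capital $115,000 ≥ $100,000 → met
Not met: 10

No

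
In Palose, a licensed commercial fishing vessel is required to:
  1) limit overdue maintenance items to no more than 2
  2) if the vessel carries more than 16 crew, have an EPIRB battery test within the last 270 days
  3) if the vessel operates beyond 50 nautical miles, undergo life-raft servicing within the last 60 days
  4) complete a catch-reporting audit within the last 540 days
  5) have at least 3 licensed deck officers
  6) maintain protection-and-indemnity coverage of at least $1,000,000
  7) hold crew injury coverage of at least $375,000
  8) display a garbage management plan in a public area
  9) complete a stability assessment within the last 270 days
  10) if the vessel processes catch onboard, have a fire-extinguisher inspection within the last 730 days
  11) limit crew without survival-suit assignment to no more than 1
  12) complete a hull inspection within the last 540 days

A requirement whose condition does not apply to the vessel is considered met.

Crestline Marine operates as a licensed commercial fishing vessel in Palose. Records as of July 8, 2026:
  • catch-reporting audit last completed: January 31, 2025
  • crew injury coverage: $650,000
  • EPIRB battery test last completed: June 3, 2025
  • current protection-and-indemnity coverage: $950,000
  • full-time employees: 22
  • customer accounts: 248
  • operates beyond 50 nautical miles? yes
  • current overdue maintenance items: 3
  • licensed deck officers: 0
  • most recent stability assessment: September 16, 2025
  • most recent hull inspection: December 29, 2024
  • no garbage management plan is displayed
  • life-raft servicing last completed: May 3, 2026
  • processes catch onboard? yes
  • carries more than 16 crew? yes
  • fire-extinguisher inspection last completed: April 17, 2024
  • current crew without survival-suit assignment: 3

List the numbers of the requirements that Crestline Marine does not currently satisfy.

1, 2, 3, 5, 6, 8, 9, 10, 11, 12

1. overdue maintenance items 3 > 2 → not met
2. condition 'carries more than 16 crew' holds; EPIRB battery test 400 days ago vs limit 270 → not met
3. condition 'operates beyond 50 nautical miles' holds; life-raft servicing 66 days ago vs limit 60 → not met
4. catch-reporting audit 523 days ago vs limit 540 → met
5. licensed deck officers 0 < 3 → not met
6. protection-and-indemnity coverage $950,000 < $1,000,000 → not met
7. crew injury coverage $650,000 ≥ $375,000 → met
8. garbage management plan absent → not met
9. stability assessment 295 days ago vs limit 270 → not met
10. condition 'processes catch onboard' holds; fire-extinguisher inspection 812 days ago vs limit 730 → not met
11. crew without survival-suit assignment 3 > 1 → not met
12. hull inspection 556 days ago vs limit 540 → not met
Not met: 1, 2, 3, 5, 6, 8, 9, 10, 11, 12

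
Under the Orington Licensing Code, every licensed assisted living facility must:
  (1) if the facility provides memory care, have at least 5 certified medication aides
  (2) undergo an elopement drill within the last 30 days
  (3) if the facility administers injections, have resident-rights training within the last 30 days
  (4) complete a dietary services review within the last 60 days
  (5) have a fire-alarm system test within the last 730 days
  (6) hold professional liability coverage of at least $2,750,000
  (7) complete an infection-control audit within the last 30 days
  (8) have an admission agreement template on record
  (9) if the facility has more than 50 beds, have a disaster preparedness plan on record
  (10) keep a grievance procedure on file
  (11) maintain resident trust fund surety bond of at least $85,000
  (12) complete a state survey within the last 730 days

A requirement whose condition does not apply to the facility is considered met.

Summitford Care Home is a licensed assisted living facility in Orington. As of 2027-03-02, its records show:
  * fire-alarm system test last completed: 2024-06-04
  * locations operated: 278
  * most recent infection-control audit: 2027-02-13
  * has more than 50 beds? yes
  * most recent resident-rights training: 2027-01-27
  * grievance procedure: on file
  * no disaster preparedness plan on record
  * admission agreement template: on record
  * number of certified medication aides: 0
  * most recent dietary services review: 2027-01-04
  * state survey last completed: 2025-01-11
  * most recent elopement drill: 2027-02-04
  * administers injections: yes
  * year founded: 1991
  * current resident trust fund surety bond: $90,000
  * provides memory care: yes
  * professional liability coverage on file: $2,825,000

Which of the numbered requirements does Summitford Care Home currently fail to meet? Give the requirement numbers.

1, 3, 5, 9, 12

1. condition 'provides memory care' holds; certified medication aides 0 < 5 → not met
2. elopement drill 26 days ago vs limit 30 → met
3. condition 'administers injections' holds; resident-rights training 34 days ago vs limit 30 → not met
4. dietary services review 57 days ago vs limit 60 → met
5. fire-alarm system test 1001 days ago vs limit 730 → not met
6. professional liability coverage $2,825,000 ≥ $2,750,000 → met
7. infection-control audit 17 days ago vs limit 30 → met
8. admission agreement template present → met
9. condition 'has more than 50 beds' holds; disaster preparedness plan absent → not met
10. grievance procedure present → met
11. resident trust fund surety bond $90,000 ≥ $85,000 → met
12. state survey 780 days ago vs limit 730 → not met
Not met: 1, 3, 5, 9, 12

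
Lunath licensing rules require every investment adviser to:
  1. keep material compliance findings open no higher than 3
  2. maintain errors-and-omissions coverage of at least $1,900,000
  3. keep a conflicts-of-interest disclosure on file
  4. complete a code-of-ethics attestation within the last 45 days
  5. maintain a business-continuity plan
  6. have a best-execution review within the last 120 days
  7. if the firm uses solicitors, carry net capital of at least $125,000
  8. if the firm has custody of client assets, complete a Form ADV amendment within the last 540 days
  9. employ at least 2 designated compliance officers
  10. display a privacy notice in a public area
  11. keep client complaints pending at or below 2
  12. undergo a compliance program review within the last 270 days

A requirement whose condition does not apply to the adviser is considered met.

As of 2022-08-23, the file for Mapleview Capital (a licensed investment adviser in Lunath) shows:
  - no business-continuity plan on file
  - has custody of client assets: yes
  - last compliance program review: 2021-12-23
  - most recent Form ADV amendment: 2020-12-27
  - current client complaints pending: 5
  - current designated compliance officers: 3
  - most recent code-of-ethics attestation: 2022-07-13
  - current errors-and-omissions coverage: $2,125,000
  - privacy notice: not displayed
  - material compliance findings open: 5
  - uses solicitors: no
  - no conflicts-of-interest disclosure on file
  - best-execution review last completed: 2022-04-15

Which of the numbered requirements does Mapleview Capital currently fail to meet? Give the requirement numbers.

1. material compliance findings open 5 > 3 → not met
2. errors-and-omissions coverage $2,125,000 ≥ $1,900,000 → met
3. conflicts-of-interest disclosure absent → not met
4. code-of-ethics attestation 41 days ago vs limit 45 → met
5. business-continuity plan absent → not met
6. best-execution review 130 days ago vs limit 120 → not met
7. condition 'uses solicitors' does not hold → requirement n/a → met
8. condition 'has custody of client assets' holds; Form ADV amendment 604 days ago vs limit 540 → not met
9. designated compliance officers 3 ≥ 2 → met
10. privacy notice absent → not met
11. client complaints pending 5 > 2 → not met
12. compliance program review 243 days ago vs limit 270 → met
Not met: 1, 3, 5, 6, 8, 10, 11

1, 3, 5, 6, 8, 10, 11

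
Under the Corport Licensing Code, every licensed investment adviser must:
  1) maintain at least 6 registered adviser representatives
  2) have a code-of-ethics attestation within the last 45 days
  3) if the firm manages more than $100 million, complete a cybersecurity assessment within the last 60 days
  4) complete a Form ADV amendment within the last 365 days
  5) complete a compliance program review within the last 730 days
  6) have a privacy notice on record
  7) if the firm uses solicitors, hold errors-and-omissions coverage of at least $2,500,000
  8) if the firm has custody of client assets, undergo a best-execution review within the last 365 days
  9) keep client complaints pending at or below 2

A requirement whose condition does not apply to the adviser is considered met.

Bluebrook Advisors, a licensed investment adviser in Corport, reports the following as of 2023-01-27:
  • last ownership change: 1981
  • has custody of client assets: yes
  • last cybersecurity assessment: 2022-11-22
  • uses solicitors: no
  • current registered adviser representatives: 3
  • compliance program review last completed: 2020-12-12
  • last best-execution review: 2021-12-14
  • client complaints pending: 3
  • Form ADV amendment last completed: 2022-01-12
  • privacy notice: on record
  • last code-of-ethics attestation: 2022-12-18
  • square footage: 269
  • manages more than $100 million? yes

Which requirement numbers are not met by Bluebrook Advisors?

1. registered adviser representatives 3 < 6 → not met
2. code-of-ethics attestation 40 days ago vs limit 45 → met
3. condition 'manages more than $100 million' holds; cybersecurity assessment 66 days ago vs limit 60 → not met
4. Form ADV amendment 380 days ago vs limit 365 → not met
5. compliance program review 776 days ago vs limit 730 → not met
6. privacy notice present → met
7. condition 'uses solicitors' does not hold → requirement n/a → met
8. condition 'has custody of client assets' holds; best-execution review 409 days ago vs limit 365 → not met
9. client complaints pending 3 > 2 → not met
Not met: 1, 3, 4, 5, 8, 9

1, 3, 4, 5, 8, 9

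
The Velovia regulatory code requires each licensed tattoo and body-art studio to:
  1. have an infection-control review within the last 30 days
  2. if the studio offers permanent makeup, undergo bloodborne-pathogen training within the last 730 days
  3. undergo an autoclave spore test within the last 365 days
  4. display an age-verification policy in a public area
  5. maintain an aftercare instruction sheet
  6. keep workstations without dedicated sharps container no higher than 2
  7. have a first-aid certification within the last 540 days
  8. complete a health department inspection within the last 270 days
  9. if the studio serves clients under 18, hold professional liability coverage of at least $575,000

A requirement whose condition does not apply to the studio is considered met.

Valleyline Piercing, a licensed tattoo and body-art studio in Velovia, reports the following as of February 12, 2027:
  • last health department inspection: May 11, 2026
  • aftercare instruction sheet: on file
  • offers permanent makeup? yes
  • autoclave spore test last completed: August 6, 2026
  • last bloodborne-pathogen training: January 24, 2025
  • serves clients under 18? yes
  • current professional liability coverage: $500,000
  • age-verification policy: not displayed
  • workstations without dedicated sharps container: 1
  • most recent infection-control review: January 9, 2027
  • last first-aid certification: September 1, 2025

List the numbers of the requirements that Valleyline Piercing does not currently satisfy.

1. infection-control review 34 days ago vs limit 30 → not met
2. condition 'offers permanent makeup' holds; bloodborne-pathogen training 749 days ago vs limit 730 → not met
3. autoclave spore test 190 days ago vs limit 365 → met
4. age-verification policy absent → not met
5. aftercare instruction sheet present → met
6. workstations without dedicated sharps container 1 ≤ 2 → met
7. first-aid certification 529 days ago vs limit 540 → met
8. health department inspection 277 days ago vs limit 270 → not met
9. condition 'serves clients under 18' holds; professional liability coverage $500,000 < $575,000 → not met
Not met: 1, 2, 4, 8, 9

1, 2, 4, 8, 9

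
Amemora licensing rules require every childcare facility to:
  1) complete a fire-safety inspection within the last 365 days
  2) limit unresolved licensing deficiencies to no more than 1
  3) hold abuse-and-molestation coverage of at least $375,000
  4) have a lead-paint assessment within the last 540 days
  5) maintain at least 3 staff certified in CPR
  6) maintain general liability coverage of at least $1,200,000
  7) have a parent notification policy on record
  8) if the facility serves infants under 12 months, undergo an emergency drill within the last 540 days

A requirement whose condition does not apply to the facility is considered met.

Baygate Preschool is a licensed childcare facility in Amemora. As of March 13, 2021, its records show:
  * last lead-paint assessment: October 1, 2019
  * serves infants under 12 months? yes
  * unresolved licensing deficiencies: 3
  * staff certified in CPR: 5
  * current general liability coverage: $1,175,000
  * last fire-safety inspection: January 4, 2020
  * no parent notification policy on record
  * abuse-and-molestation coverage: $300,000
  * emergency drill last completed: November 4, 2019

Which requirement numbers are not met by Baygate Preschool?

1. fire-safety inspection 434 days ago vs limit 365 → not met
2. unresolved licensing deficiencies 3 > 1 → not met
3. abuse-and-molestation coverage $300,000 < $375,000 → not met
4. lead-paint assessment 529 days ago vs limit 540 → met
5. staff certified in CPR 5 ≥ 3 → met
6. general liability coverage $1,175,000 < $1,200,000 → not met
7. parent notification policy absent → not met
8. condition 'serves infants under 12 months' holds; emergency drill 495 days ago vs limit 540 → met
Not met: 1, 2, 3, 6, 7

1, 2, 3, 6, 7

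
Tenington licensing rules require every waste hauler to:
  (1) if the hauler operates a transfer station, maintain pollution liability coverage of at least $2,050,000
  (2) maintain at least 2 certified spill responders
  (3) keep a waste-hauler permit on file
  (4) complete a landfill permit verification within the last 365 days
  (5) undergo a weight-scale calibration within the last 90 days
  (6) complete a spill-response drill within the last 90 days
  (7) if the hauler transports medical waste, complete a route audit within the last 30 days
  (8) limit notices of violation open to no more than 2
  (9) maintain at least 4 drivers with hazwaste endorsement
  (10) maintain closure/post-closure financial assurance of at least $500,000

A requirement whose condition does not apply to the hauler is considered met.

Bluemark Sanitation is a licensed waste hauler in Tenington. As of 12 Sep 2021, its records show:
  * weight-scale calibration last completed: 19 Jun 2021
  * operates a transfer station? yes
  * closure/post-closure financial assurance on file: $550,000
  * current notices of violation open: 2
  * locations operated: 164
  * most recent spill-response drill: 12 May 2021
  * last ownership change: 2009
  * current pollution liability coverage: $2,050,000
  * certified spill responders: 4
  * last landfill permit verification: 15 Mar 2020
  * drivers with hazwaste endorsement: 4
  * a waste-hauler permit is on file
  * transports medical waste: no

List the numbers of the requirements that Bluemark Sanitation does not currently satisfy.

4, 6

1. condition 'operates a transfer station' holds; pollution liability coverage $2,050,000 ≥ $2,050,000 → met
2. certified spill responders 4 ≥ 2 → met
3. waste-hauler permit present → met
4. landfill permit verification 546 days ago vs limit 365 → not met
5. weight-scale calibration 85 days ago vs limit 90 → met
6. spill-response drill 123 days ago vs limit 90 → not met
7. condition 'transports medical waste' does not hold → requirement n/a → met
8. notices of violation open 2 ≤ 2 → met
9. drivers with hazwaste endorsement 4 ≥ 4 → met
10. closure/post-closure financial assurance $550,000 ≥ $500,000 → met
Not met: 4, 6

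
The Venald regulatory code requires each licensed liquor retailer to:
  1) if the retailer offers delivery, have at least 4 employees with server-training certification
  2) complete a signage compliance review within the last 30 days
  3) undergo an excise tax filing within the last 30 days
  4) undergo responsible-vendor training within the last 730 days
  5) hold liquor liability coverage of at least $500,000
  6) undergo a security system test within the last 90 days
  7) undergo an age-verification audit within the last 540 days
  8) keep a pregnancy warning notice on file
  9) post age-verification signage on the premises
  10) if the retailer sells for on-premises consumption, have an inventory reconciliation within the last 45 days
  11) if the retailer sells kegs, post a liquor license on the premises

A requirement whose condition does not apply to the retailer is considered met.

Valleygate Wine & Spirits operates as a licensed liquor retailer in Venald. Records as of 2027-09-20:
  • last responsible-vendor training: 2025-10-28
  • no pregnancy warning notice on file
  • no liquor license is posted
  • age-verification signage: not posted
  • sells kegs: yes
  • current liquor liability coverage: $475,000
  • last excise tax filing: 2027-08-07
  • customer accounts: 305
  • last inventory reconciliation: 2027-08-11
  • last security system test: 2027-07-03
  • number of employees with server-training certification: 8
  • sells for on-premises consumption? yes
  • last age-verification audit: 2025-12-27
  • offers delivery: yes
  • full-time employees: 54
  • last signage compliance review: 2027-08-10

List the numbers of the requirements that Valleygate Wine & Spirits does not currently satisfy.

2, 3, 5, 7, 8, 9, 11

1. condition 'offers delivery' holds; employees with server-training certification 8 ≥ 4 → met
2. signage compliance review 41 days ago vs limit 30 → not met
3. excise tax filing 44 days ago vs limit 30 → not met
4. responsible-vendor training 692 days ago vs limit 730 → met
5. liquor liability coverage $475,000 < $500,000 → not met
6. security system test 79 days ago vs limit 90 → met
7. age-verification audit 632 days ago vs limit 540 → not met
8. pregnancy warning notice absent → not met
9. age-verification signage absent → not met
10. condition 'sells for on-premises consumption' holds; inventory reconciliation 40 days ago vs limit 45 → met
11. condition 'sells kegs' holds; liquor license absent → not met
Not met: 2, 3, 5, 7, 8, 9, 11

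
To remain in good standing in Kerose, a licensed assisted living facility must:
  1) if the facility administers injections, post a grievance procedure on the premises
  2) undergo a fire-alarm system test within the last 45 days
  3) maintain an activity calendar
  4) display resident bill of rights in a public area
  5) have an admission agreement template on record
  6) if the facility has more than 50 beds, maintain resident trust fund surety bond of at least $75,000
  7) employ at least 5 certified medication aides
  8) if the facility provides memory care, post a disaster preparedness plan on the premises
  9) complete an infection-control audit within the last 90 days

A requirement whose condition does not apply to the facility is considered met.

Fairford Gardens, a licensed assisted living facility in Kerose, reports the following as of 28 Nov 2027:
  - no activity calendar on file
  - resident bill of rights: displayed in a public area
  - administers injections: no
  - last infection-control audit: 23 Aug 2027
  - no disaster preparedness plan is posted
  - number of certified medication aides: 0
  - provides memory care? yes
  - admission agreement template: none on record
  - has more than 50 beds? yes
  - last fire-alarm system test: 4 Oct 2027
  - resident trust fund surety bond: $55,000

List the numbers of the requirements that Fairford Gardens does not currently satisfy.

2, 3, 5, 6, 7, 8, 9

1. condition 'administers injections' does not hold → requirement n/a → met
2. fire-alarm system test 55 days ago vs limit 45 → not met
3. activity calendar absent → not met
4. resident bill of rights present → met
5. admission agreement template absent → not met
6. condition 'has more than 50 beds' holds; resident trust fund surety bond $55,000 < $75,000 → not met
7. certified medication aides 0 < 5 → not met
8. condition 'provides memory care' holds; disaster preparedness plan absent → not met
9. infection-control audit 97 days ago vs limit 90 → not met
Not met: 2, 3, 5, 6, 7, 8, 9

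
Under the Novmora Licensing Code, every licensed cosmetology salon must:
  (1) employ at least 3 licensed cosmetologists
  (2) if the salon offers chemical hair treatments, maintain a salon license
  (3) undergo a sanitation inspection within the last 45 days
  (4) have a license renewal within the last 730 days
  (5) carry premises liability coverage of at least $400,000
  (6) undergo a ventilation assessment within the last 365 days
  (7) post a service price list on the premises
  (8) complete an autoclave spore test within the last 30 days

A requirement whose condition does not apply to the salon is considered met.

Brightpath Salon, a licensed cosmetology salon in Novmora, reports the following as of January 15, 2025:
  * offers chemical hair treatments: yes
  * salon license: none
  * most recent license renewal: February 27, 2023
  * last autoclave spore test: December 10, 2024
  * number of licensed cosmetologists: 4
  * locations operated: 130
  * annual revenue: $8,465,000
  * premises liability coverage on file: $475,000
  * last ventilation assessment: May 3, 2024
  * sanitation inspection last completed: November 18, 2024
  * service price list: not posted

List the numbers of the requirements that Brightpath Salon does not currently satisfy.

2, 3, 7, 8

1. licensed cosmetologists 4 ≥ 3 → met
2. condition 'offers chemical hair treatments' holds; salon license absent → not met
3. sanitation inspection 58 days ago vs limit 45 → not met
4. license renewal 688 days ago vs limit 730 → met
5. premises liability coverage $475,000 ≥ $400,000 → met
6. ventilation assessment 257 days ago vs limit 365 → met
7. service price list absent → not met
8. autoclave spore test 36 days ago vs limit 30 → not met
Not met: 2, 3, 7, 8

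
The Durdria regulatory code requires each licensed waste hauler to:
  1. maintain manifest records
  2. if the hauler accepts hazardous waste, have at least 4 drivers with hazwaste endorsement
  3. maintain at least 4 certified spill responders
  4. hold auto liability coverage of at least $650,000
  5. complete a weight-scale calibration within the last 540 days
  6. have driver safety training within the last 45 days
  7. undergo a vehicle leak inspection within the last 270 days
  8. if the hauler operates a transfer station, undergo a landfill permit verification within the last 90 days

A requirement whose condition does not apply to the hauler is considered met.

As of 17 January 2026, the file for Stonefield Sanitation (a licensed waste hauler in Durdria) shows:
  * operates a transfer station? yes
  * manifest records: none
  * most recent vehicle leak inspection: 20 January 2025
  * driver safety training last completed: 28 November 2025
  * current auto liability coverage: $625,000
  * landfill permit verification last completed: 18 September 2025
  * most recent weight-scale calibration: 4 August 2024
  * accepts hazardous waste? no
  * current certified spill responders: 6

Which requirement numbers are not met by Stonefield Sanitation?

1. manifest records absent → not met
2. condition 'accepts hazardous waste' does not hold → requirement n/a → met
3. certified spill responders 6 ≥ 4 → met
4. auto liability coverage $625,000 < $650,000 → not met
5. weight-scale calibration 531 days ago vs limit 540 → met
6. driver safety training 50 days ago vs limit 45 → not met
7. vehicle leak inspection 362 days ago vs limit 270 → not met
8. condition 'operates a transfer station' holds; landfill permit verification 121 days ago vs limit 90 → not met
Not met: 1, 4, 6, 7, 8

1, 4, 6, 7, 8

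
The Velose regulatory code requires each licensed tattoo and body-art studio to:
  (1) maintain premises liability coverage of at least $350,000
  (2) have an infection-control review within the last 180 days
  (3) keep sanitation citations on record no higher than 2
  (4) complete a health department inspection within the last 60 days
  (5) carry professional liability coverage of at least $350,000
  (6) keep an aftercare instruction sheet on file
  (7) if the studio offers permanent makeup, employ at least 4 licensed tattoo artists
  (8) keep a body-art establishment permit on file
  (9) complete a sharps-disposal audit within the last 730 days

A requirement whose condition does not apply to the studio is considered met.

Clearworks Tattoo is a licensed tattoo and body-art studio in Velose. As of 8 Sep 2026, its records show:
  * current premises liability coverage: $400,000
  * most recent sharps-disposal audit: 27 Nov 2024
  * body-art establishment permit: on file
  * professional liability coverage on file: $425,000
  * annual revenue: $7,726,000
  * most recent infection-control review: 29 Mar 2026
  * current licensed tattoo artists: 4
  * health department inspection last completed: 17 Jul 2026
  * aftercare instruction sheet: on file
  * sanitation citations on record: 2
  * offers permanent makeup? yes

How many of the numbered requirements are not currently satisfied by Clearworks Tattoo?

0

1. premises liability coverage $400,000 ≥ $350,000 → met
2. infection-control review 163 days ago vs limit 180 → met
3. sanitation citations on record 2 ≤ 2 → met
4. health department inspection 53 days ago vs limit 60 → met
5. professional liability coverage $425,000 ≥ $350,000 → met
6. aftercare instruction sheet present → met
7. condition 'offers permanent makeup' holds; licensed tattoo artists 4 ≥ 4 → met
8. body-art establishment permit present → met
9. sharps-disposal audit 650 days ago vs limit 730 → met
Not met: 0 of 9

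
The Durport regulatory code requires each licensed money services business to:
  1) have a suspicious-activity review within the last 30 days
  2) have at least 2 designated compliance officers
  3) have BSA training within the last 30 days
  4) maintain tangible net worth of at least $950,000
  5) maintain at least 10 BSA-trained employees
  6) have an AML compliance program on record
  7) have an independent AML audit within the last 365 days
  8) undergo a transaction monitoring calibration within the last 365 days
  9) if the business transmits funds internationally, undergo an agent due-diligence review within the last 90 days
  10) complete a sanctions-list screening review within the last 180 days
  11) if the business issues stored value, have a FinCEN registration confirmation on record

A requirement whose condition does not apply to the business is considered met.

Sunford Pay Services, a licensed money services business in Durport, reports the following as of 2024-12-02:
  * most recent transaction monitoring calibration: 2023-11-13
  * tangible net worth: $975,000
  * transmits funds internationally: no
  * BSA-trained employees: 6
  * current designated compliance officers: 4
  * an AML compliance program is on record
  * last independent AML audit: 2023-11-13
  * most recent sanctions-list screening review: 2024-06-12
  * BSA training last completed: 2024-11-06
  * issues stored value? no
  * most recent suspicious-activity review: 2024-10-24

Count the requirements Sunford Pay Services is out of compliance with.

4

1. suspicious-activity review 39 days ago vs limit 30 → not met
2. designated compliance officers 4 ≥ 2 → met
3. BSA training 26 days ago vs limit 30 → met
4. tangible net worth $975,000 ≥ $950,000 → met
5. BSA-trained employees 6 < 10 → not met
6. AML compliance program present → met
7. independent AML audit 385 days ago vs limit 365 → not met
8. transaction monitoring calibration 385 days ago vs limit 365 → not met
9. condition 'transmits funds internationally' does not hold → requirement n/a → met
10. sanctions-list screening review 173 days ago vs limit 180 → met
11. condition 'issues stored value' does not hold → requirement n/a → met
Not met: 4 of 11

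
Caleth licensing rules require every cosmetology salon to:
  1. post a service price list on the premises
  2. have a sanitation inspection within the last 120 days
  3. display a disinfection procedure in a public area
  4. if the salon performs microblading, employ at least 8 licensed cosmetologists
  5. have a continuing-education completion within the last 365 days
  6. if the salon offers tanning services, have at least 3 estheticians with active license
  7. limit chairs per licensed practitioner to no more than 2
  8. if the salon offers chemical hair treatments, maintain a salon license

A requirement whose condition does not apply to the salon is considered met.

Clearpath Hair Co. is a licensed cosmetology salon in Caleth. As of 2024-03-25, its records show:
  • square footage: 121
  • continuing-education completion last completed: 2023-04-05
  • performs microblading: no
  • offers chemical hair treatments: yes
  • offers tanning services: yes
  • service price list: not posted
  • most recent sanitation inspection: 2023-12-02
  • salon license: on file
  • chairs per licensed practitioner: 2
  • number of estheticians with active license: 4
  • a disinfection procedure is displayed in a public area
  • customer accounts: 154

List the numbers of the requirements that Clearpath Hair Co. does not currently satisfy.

1

1. service price list absent → not met
2. sanitation inspection 114 days ago vs limit 120 → met
3. disinfection procedure present → met
4. condition 'performs microblading' does not hold → requirement n/a → met
5. continuing-education completion 355 days ago vs limit 365 → met
6. condition 'offers tanning services' holds; estheticians with active license 4 ≥ 3 → met
7. chairs per licensed practitioner 2 ≤ 2 → met
8. condition 'offers chemical hair treatments' holds; salon license present → met
Not met: 1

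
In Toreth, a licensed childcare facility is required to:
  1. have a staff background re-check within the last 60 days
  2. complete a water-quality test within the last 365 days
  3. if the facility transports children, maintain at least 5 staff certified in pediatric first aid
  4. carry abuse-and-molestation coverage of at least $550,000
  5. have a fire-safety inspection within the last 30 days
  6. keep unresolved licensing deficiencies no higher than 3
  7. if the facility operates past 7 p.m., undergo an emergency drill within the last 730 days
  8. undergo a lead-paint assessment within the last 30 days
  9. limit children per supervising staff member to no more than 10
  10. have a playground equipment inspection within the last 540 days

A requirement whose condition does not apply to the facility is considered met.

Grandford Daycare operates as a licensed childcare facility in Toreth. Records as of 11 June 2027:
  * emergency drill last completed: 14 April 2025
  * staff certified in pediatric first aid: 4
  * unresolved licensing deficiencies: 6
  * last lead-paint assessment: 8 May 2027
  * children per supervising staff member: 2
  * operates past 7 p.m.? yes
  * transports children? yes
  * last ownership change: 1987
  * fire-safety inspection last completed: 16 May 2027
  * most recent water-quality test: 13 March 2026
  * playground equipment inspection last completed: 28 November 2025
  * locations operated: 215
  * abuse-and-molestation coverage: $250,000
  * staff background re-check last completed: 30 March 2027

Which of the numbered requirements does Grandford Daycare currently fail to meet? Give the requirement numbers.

1, 2, 3, 4, 6, 7, 8, 10

1. staff background re-check 73 days ago vs limit 60 → not met
2. water-quality test 455 days ago vs limit 365 → not met
3. condition 'transports children' holds; staff certified in pediatric first aid 4 < 5 → not met
4. abuse-and-molestation coverage $250,000 < $550,000 → not met
5. fire-safety inspection 26 days ago vs limit 30 → met
6. unresolved licensing deficiencies 6 > 3 → not met
7. condition 'operates past 7 p.m.' holds; emergency drill 788 days ago vs limit 730 → not met
8. lead-paint assessment 34 days ago vs limit 30 → not met
9. children per supervising staff member 2 ≤ 10 → met
10. playground equipment inspection 560 days ago vs limit 540 → not met
Not met: 1, 2, 3, 4, 6, 7, 8, 10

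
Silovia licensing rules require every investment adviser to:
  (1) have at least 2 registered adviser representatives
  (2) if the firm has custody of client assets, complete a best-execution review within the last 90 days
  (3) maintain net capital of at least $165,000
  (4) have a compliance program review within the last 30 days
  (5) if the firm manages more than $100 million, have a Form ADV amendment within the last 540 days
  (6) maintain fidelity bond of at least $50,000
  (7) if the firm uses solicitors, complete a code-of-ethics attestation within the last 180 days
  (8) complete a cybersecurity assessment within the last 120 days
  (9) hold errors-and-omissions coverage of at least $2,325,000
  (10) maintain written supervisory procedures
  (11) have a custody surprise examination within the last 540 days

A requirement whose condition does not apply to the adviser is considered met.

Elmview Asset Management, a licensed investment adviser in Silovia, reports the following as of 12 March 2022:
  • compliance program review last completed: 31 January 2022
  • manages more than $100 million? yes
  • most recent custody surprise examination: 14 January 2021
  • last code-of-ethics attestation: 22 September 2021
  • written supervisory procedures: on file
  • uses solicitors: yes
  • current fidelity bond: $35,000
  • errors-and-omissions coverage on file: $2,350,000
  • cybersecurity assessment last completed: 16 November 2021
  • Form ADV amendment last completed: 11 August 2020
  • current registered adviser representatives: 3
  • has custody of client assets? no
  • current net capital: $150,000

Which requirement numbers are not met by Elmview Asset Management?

3, 4, 5, 6

1. registered adviser representatives 3 ≥ 2 → met
2. condition 'has custody of client assets' does not hold → requirement n/a → met
3. net capital $150,000 < $165,000 → not met
4. compliance program review 40 days ago vs limit 30 → not met
5. condition 'manages more than $100 million' holds; Form ADV amendment 578 days ago vs limit 540 → not met
6. fidelity bond $35,000 < $50,000 → not met
7. condition 'uses solicitors' holds; code-of-ethics attestation 171 days ago vs limit 180 → met
8. cybersecurity assessment 116 days ago vs limit 120 → met
9. errors-and-omissions coverage $2,350,000 ≥ $2,325,000 → met
10. written supervisory procedures present → met
11. custody surprise examination 422 days ago vs limit 540 → met
Not met: 3, 4, 5, 6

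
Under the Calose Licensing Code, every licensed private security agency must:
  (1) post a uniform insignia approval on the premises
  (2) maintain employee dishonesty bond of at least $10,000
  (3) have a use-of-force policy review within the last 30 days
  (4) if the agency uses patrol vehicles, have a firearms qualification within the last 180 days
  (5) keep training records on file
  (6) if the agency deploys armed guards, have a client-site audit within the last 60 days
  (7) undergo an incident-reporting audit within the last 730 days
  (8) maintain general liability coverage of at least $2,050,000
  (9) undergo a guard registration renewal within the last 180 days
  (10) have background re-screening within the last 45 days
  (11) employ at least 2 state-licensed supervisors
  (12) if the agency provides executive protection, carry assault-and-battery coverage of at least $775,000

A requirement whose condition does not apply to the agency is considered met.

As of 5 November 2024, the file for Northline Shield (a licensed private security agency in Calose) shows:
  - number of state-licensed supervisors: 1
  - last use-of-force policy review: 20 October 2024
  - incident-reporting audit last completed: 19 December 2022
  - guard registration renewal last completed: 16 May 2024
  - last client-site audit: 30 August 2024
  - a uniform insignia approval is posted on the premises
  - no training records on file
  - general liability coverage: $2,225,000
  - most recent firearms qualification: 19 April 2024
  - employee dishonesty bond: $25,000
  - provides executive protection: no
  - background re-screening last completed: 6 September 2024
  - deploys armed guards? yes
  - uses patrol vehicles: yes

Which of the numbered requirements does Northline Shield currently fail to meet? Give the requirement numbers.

4, 5, 6, 10, 11

1. uniform insignia approval present → met
2. employee dishonesty bond $25,000 ≥ $10,000 → met
3. use-of-force policy review 16 days ago vs limit 30 → met
4. condition 'uses patrol vehicles' holds; firearms qualification 200 days ago vs limit 180 → not met
5. training records absent → not met
6. condition 'deploys armed guards' holds; client-site audit 67 days ago vs limit 60 → not met
7. incident-reporting audit 687 days ago vs limit 730 → met
8. general liability coverage $2,225,000 ≥ $2,050,000 → met
9. guard registration renewal 173 days ago vs limit 180 → met
10. background re-screening 60 days ago vs limit 45 → not met
11. state-licensed supervisors 1 < 2 → not met
12. condition 'provides executive protection' does not hold → requirement n/a → met
Not met: 4, 5, 6, 10, 11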